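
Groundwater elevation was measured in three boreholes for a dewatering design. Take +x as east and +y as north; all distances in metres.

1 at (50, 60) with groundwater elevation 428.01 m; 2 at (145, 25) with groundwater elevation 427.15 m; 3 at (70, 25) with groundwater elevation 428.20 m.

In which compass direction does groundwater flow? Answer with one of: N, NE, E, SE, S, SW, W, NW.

NE

With h = a·x + b·y + c and 1 as origin, the differences give:
  95·a + (-35)·b = -0.86
  20·a + (-35)·b = +0.19
Eliminate b (×(-35) and ×(-35), subtract): -2625·a = 36.750 → a = ∂h/∂x = -0.01400
Back-substitute: b = ∂h/∂y = -0.01343.
Flow = −∇h = (+0.01400 east, +0.01343 north), which points northeast.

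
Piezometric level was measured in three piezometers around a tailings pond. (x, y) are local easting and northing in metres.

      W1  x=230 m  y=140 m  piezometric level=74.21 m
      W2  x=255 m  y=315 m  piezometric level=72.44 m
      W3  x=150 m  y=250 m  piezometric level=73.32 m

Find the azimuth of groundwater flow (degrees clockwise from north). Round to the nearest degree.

Taking W1 as reference: W2−W1 = (25, 175, -1.77); W3−W1 = (-80, 110, -0.89).
Determinant of the coordinate differences = 25·110 − (-80)·175 = 16750.
∂h/∂x = [(-1.77)·110 − (-0.89)·175] / 16750 = -0.002325
∂h/∂y = [25·(-0.89) − (-80)·(-1.77)] / 16750 = -0.009782
Flow direction (−∇h) has components (+0.002325 E, +0.009782 N).
Azimuth = atan2(E, N) = atan2(+0.002325, +0.009782) = 13.4° ≈ 013°.

013°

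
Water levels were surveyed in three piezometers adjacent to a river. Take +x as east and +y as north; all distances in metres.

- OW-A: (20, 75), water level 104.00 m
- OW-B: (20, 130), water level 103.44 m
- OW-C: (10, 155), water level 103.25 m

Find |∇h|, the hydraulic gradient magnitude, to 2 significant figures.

0.012

Three-point gradient (reference OW-A): Δ to OW-B = (0, 55, -0.56), Δ to OW-C = (-10, 80, -0.75).
∂h/∂x = -0.006455, ∂h/∂y = -0.01018 (det = 550).
|∇h| = √(-0.006455² + -0.01018²) = 0.01205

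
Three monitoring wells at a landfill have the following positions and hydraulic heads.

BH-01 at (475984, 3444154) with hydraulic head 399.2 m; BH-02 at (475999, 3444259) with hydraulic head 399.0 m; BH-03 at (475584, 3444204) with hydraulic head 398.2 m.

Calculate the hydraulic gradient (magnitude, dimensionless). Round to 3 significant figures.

0.00314

Taking BH-01 as reference: BH-02−BH-01 = (15, 105, -0.2); BH-03−BH-01 = (-400, 50, -1.0).
Solve a·Δx + b·Δy = Δh: det = 15·50 − (-400)·105 = 42750.
∂h/∂x = [(-0.2)·50 − (-1.0)·105] / 42750 = +0.002222
∂h/∂y = [15·(-1.0) − (-400)·(-0.2)] / 42750 = -0.002222
|∇h| = √(0.002222² + -0.002222²) = 0.003142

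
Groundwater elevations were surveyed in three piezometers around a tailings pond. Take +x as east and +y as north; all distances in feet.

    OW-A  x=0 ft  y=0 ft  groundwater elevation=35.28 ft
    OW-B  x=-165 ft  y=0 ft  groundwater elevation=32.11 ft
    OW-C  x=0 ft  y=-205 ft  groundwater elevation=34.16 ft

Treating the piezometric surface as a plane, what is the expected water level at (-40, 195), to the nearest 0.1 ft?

35.6 ft

∂h/∂x = (32.11 − 35.28) / (-165 − 0) = +0.01921
∂h/∂y = (34.16 − 35.28) / (-205 − 0) = +0.005463
h(-40, 195) = 35.28 + (+0.01921)·(-40) + (+0.005463)·(195) = 35.28 -0.768 +1.065 = 35.577 ft.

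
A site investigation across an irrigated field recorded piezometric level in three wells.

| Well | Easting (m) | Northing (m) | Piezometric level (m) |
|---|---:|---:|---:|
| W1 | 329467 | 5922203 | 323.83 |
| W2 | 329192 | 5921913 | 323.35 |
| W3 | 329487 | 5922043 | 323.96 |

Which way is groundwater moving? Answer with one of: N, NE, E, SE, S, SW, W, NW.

W

With h = a·x + b·y + c and W1 as origin, the differences give:
  (-275)·a + (-290)·b = -0.48
  20·a + (-160)·b = +0.13
Eliminate b (×(-160) and ×(-290), subtract): 49800·a = 114.500 → a = ∂h/∂x = +0.002299
Back-substitute: b = ∂h/∂y = -0.0005251.
Flow = −∇h = (-0.002299 east, +0.0005251 north), which points west.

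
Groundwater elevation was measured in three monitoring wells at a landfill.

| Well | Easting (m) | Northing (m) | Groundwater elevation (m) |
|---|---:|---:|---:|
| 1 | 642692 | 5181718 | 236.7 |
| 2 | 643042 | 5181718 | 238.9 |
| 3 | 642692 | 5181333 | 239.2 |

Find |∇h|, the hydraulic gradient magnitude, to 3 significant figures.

∂h/∂x = (238.9 − 236.7) / (643042 − 642692) = +0.006286
∂h/∂y = (239.2 − 236.7) / (5181333 − 5181718) = -0.006494
|∇h| = √(0.006286² + -0.006494²) = 0.009038

0.00904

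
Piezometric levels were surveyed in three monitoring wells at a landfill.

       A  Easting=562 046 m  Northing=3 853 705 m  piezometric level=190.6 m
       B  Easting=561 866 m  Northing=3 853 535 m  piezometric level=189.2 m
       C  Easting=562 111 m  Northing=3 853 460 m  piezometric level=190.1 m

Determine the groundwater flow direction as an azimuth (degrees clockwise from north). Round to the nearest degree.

235°

Taking A as reference: B−A = (-180, -170, -1.4); C−A = (65, -245, -0.5).
Determinant of the coordinate differences = (-180)·(-245) − 65·(-170) = 55150.
∂h/∂x = [(-1.4)·(-245) − (-0.5)·(-170)] / 55150 = +0.004678
∂h/∂y = [(-180)·(-0.5) − 65·(-1.4)] / 55150 = +0.003282
Flow direction (−∇h) has components (-0.004678 E, -0.003282 N).
Azimuth = atan2(E, N) = atan2(-0.004678, -0.003282) = 234.9° ≈ 235°.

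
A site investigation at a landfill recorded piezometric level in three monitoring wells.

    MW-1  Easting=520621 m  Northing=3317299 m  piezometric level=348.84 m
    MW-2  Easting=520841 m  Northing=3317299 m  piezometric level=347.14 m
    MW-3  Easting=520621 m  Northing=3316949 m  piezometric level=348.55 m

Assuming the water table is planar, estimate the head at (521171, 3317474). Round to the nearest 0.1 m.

∂h/∂x = (347.14 − 348.84) / (520841 − 520621) = -0.007727
∂h/∂y = (348.55 − 348.84) / (3316949 − 3317299) = +0.0008286
h(521171, 3317474) = 348.84 + (-0.007727)·(550) + (+0.0008286)·(175) = 348.84 -4.250 +0.145 = 344.735 m.

344.7 m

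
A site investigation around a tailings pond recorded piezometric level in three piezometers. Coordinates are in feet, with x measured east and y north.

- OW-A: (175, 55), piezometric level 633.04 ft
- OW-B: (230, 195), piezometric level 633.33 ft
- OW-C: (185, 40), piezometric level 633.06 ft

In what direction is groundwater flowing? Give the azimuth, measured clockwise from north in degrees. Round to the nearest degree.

Taking OW-A as reference: OW-B−OW-A = (55, 140, +0.29); OW-C−OW-A = (10, -15, +0.02).
Determinant of the coordinate differences = 55·(-15) − 10·140 = -2225.
∂h/∂x = [(+0.29)·(-15) − (+0.02)·140] / -2225 = +0.003213
∂h/∂y = [55·(+0.02) − 10·(+0.29)] / -2225 = +0.0008090
Flow direction (−∇h) has components (-0.003213 E, -0.0008090 N).
Azimuth = atan2(E, N) = atan2(-0.003213, -0.0008090) = 255.9° ≈ 256°.

256°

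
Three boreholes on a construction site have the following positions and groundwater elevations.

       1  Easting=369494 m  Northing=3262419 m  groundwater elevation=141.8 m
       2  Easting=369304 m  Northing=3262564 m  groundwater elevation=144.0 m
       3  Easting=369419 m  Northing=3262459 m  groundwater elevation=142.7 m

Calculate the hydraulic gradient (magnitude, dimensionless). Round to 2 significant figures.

0.013

Taking 1 as reference: 2−1 = (-190, 145, +2.2); 3−1 = (-75, 40, +0.9).
Determinant of the coordinate differences = (-190)·40 − (-75)·145 = 3275.
∂h/∂x = [(+2.2)·40 − (+0.9)·145] / 3275 = -0.01298
∂h/∂y = [(-190)·(+0.9) − (-75)·(+2.2)] / 3275 = -0.001832
|∇h| = √(-0.01298² + -0.001832²) = 0.01311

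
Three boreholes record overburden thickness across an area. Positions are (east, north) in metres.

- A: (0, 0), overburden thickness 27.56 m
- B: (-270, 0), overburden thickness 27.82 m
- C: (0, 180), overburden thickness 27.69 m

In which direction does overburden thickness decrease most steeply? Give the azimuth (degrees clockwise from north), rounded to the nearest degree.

∂d/∂x = (27.82 − 27.56) / (-270 − 0) = -0.0009630
∂d/∂y = (27.69 − 27.56) / (180 − 0) = +0.0007222
Steepest decrease is along −∇f: components (+0.0009630 E, -0.0007222 N).
Azimuth = atan2(+0.0009630, -0.0007222) = 126.9° ≈ 127°.

127°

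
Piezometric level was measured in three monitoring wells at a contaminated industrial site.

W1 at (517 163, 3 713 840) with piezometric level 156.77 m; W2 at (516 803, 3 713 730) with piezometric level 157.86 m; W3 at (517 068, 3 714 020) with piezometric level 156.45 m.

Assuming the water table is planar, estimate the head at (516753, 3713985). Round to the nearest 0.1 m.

157.2 m

Taking W1 as reference: W2−W1 = (-360, -110, +1.09); W3−W1 = (-95, 180, -0.32).
Determinant of the coordinate differences = (-360)·180 − (-95)·(-110) = -75250.
∂h/∂x = [(+1.09)·180 − (-0.32)·(-110)] / -75250 = -0.002140
∂h/∂y = [(-360)·(-0.32) − (-95)·(+1.09)] / -75250 = -0.002907
h(516753, 3713985) = 156.77 + (-0.002140)·(-410) + (-0.002907)·(145) = 156.77 +0.877 -0.422 = 157.226 m.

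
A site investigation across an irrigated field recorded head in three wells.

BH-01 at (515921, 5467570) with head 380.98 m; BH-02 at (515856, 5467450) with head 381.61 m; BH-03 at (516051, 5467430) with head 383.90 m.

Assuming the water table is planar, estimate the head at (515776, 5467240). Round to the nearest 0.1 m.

383.1 m

Differences from BH-01: to BH-02 (Δx, Δy, Δh) = (-65, -120, +0.63); to BH-03 = (130, -140, +2.92).
Solve a·Δx + b·Δy = Δh: det = (-65)·(-140) − 130·(-120) = 24700.
∂h/∂x = [(+0.63)·(-140) − (+2.92)·(-120)] / 24700 = +0.01062
∂h/∂y = [(-65)·(+2.92) − 130·(+0.63)] / 24700 = -0.01100
h(515776, 5467240) = 380.98 + (+0.01062)·(-145) + (-0.01100)·(-330) = 380.98 -1.539 +3.630 = 383.071 m.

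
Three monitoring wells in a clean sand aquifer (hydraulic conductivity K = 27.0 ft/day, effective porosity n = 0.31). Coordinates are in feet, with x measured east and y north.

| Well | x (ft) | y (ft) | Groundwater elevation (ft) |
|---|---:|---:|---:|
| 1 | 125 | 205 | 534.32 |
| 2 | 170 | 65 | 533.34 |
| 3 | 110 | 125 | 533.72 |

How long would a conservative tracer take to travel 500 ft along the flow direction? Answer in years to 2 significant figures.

2.1 years

With h = a·x + b·y + c and 1 as origin, the differences give:
  45·a + (-140)·b = -0.98
  (-15)·a + (-80)·b = -0.60
Eliminate b (×(-80) and ×(-140), subtract): -5700·a = -5.600 → a = ∂h/∂x = +0.0009825
Back-substitute: b = ∂h/∂y = +0.007316.
|∇h| = √(0.0009825² + 0.007316²) = 0.007382
Seepage velocity v = K·i/n = 27.0 × 0.007382 / 0.31 = 0.6429 ft/day.
t = 500 / 0.6429 = 777.7 days = 2.13 years.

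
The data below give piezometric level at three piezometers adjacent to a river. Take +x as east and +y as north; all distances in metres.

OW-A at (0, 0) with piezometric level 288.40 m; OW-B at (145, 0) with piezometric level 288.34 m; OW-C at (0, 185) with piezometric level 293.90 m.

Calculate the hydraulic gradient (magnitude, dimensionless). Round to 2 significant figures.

0.030

∂h/∂x = (288.34 − 288.40) / (145 − 0) = -0.0004138
∂h/∂y = (293.90 − 288.40) / (185 − 0) = +0.02973
|∇h| = √(-0.0004138² + 0.02973²) = 0.02973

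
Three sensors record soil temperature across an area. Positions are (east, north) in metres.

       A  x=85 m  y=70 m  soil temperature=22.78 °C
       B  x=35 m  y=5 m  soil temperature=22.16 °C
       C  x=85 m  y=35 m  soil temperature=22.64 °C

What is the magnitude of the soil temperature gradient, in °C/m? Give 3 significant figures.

0.00824 °C/m

With T = a·x + b·y + c and A as origin, the differences give:
  (-50)·a + (-65)·b = -0.62
  0·a + (-35)·b = -0.14
Eliminate b (×(-35) and ×(-65), subtract): 1750·a = 12.600 → a = ∂T/∂x = +0.007200
Back-substitute: b = ∂T/∂y = +0.004000.
|∇f| = √(0.007200² + 0.004000²) = 0.008237 °C/m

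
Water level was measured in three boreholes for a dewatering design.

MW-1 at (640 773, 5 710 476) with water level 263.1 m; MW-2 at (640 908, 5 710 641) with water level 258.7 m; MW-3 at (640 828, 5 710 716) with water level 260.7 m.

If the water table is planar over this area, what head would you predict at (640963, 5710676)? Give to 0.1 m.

257.0 m

Differences from MW-1: to MW-2 (Δx, Δy, Δh) = (135, 165, -4.4); to MW-3 = (55, 240, -2.4).
Solve a·Δx + b·Δy = Δh: det = 135·240 − 55·165 = 23325.
∂h/∂x = [(-4.4)·240 − (-2.4)·165] / 23325 = -0.02830
∂h/∂y = [135·(-2.4) − 55·(-4.4)] / 23325 = -0.003516
h(640963, 5710676) = 263.1 + (-0.02830)·(190) + (-0.003516)·(200) = 263.1 -5.376 -0.703 = 257.021 m.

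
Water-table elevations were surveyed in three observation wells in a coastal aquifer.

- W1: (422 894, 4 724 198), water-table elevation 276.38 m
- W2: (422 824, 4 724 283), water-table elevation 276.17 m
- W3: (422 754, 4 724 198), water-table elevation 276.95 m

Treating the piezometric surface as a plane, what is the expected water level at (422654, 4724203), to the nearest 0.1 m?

277.3 m

With h = a·x + b·y + c and W1 as origin, the differences give:
  (-70)·a + 85·b = -0.21
  (-140)·a + 0·b = +0.57
Eliminate b (×0 and ×85, subtract): 11900·a = -48.450 → a = ∂h/∂x = -0.004071
Back-substitute: b = ∂h/∂y = -0.005824.
h(422654, 4724203) = 276.38 + (-0.004071)·(-240) + (-0.005824)·(5) = 276.38 +0.977 -0.029 = 277.328 m.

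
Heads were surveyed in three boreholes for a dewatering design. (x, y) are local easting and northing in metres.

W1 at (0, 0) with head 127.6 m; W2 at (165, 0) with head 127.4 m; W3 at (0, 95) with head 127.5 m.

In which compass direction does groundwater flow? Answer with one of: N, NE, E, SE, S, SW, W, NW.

∂h/∂x = (127.4 − 127.6) / (165 − 0) = -0.001212
∂h/∂y = (127.5 − 127.6) / (95 − 0) = -0.001053
Flow = −∇h = (+0.001212 east, +0.001053 north), which points northeast.

NE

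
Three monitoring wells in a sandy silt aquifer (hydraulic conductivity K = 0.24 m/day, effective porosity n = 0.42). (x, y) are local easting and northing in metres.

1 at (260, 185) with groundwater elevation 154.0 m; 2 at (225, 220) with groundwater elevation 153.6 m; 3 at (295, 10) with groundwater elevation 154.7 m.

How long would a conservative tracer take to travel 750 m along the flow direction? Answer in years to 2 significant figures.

380 years

Differences from 1: to 2 (Δx, Δy, Δh) = (-35, 35, -0.4); to 3 = (35, -175, +0.7).
Solve a·Δx + b·Δy = Δh: det = (-35)·(-175) − 35·35 = 4900.
∂h/∂x = [(-0.4)·(-175) − (+0.7)·35] / 4900 = +0.009286
∂h/∂y = [(-35)·(+0.7) − 35·(-0.4)] / 4900 = -0.002143
|∇h| = √(0.009286² + -0.002143²) = 0.00953
Seepage velocity v = K·i/n = 0.24 × 0.00953 / 0.42 = 0.005446 m/day.
t = 750 / 0.005446 = 1.377e+05 days = 377 years.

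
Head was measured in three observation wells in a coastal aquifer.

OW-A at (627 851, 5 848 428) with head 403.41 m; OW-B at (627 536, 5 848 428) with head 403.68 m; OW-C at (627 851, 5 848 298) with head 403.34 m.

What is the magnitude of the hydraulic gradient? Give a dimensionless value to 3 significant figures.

∂h/∂x = (403.68 − 403.41) / (627536 − 627851) = -0.0008571
∂h/∂y = (403.34 − 403.41) / (5848298 − 5848428) = +0.0005385
|∇h| = √(-0.0008571² + 0.0005385²) = 0.001012

0.00101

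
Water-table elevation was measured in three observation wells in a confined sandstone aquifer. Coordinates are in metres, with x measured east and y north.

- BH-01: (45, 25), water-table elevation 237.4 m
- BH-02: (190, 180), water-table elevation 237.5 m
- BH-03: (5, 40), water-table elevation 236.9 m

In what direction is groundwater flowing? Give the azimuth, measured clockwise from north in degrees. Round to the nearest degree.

Taking BH-01 as reference: BH-02−BH-01 = (145, 155, +0.1); BH-03−BH-01 = (-40, 15, -0.5).
Determinant of the coordinate differences = 145·15 − (-40)·155 = 8375.
∂h/∂x = [(+0.1)·15 − (-0.5)·155] / 8375 = +0.009433
∂h/∂y = [145·(-0.5) − (-40)·(+0.1)] / 8375 = -0.008179
Flow direction (−∇h) has components (-0.009433 E, +0.008179 N).
Azimuth = atan2(E, N) = atan2(-0.009433, +0.008179) = 310.9° ≈ 311°.

311°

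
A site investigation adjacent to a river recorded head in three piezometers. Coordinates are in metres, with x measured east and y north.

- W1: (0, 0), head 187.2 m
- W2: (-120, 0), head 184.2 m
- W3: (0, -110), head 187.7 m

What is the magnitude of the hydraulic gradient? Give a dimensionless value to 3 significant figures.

0.0254

∂h/∂x = (184.2 − 187.2) / (-120 − 0) = +0.02500
∂h/∂y = (187.7 − 187.2) / (-110 − 0) = -0.004545
|∇h| = √(0.02500² + -0.004545²) = 0.02541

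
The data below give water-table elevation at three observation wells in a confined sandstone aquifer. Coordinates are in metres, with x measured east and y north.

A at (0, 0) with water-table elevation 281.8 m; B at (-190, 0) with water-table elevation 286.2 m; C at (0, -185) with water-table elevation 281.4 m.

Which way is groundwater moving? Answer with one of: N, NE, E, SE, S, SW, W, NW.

E

∂h/∂x = (286.2 − 281.8) / (-190 − 0) = -0.02316
∂h/∂y = (281.4 − 281.8) / (-185 − 0) = +0.002162
Flow = −∇h = (+0.02316 east, -0.002162 north), which points east.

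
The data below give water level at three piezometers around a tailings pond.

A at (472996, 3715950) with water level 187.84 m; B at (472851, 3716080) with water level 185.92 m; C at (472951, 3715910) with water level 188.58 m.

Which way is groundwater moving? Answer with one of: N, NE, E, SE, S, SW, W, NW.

N

With h = a·x + b·y + c and A as origin, the differences give:
  (-145)·a + 130·b = -1.92
  (-45)·a + (-40)·b = +0.74
Eliminate b (×(-40) and ×130, subtract): 11650·a = -19.400 → a = ∂h/∂x = -0.001665
Back-substitute: b = ∂h/∂y = -0.01663.
Flow = −∇h = (+0.001665 east, +0.01663 north), which points north.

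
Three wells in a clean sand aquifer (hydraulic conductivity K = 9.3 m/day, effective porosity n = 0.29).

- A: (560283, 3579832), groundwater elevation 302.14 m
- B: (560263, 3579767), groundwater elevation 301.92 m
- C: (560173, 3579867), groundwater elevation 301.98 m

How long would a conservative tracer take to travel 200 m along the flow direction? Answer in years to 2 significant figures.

4.8 years

Differences from A: to B (Δx, Δy, Δh) = (-20, -65, -0.22); to C = (-110, 35, -0.16).
Solve a·Δx + b·Δy = Δh: det = (-20)·35 − (-110)·(-65) = -7850.
∂h/∂x = [(-0.22)·35 − (-0.16)·(-65)] / -7850 = +0.002306
∂h/∂y = [(-20)·(-0.16) − (-110)·(-0.22)] / -7850 = +0.002675
|∇h| = √(0.002306² + 0.002675²) = 0.003532
Seepage velocity v = K·i/n = 9.3 × 0.003532 / 0.29 = 0.1133 m/day.
t = 200 / 0.1133 = 1765 days = 4.83 years.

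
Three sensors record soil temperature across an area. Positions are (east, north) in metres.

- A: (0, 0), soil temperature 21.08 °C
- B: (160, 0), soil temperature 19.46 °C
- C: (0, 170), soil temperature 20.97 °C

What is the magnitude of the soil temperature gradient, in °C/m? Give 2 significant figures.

∂T/∂x = (19.46 − 21.08) / (160 − 0) = -0.01012
∂T/∂y = (20.97 − 21.08) / (170 − 0) = -0.0006471
|∇f| = √(-0.01012² + -0.0006471²) = 0.01014 °C/m

0.010 °C/m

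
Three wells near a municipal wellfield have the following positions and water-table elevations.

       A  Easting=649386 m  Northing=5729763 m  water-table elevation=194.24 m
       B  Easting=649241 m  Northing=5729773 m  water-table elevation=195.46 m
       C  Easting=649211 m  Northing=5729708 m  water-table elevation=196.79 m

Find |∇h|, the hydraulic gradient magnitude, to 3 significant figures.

Differences from A: to B (Δx, Δy, Δh) = (-145, 10, +1.22); to C = (-175, -55, +2.55).
Determinant of the coordinate differences = (-145)·(-55) − (-175)·10 = 9725.
∂h/∂x = [(+1.22)·(-55) − (+2.55)·10] / 9725 = -0.009522
∂h/∂y = [(-145)·(+2.55) − (-175)·(+1.22)] / 9725 = -0.01607
|∇h| = √(-0.009522² + -0.01607²) = 0.01868

0.0187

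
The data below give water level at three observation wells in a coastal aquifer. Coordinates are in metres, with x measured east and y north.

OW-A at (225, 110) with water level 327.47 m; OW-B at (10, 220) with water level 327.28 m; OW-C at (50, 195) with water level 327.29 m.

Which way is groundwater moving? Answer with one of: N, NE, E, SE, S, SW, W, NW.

SW

Differences from OW-A: to OW-B (Δx, Δy, Δh) = (-215, 110, -0.19); to OW-C = (-175, 85, -0.18).
Determinant of the coordinate differences = (-215)·85 − (-175)·110 = 975.
∂h/∂x = [(-0.19)·85 − (-0.18)·110] / 975 = +0.003744
∂h/∂y = [(-215)·(-0.18) − (-175)·(-0.19)] / 975 = +0.005590
Flow = −∇h = (-0.003744 east, -0.005590 north), which points southwest.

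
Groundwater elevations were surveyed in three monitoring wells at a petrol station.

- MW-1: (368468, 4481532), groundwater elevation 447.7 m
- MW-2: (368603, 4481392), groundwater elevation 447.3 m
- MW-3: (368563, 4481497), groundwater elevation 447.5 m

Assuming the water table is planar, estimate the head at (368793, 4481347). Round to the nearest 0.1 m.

446.9 m

Differences from MW-1: to MW-2 (Δx, Δy, Δh) = (135, -140, -0.4); to MW-3 = (95, -35, -0.2).
Determinant of the coordinate differences = 135·(-35) − 95·(-140) = 8575.
∂h/∂x = [(-0.4)·(-35) − (-0.2)·(-140)] / 8575 = -0.001633
∂h/∂y = [135·(-0.2) − 95·(-0.4)] / 8575 = +0.001283
h(368793, 4481347) = 447.7 + (-0.001633)·(325) + (+0.001283)·(-185) = 447.7 -0.531 -0.237 = 446.932 m.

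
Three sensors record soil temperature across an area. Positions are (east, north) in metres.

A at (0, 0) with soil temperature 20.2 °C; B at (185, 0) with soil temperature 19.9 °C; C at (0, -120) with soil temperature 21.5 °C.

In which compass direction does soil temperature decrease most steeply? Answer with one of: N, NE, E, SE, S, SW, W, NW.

∂T/∂x = (19.9 − 20.2) / (185 − 0) = -0.001622
∂T/∂y = (21.5 − 20.2) / (-120 − 0) = -0.01083
Steepest decrease is along −∇f = (+0.001622 E, +0.01083 N) → north.

N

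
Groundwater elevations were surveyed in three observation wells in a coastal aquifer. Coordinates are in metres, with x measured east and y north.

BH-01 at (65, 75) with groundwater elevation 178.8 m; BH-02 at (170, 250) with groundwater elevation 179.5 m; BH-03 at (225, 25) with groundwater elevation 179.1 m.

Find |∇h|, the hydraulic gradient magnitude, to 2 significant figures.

0.0036

Differences from BH-01: to BH-02 (Δx, Δy, Δh) = (105, 175, +0.7); to BH-03 = (160, -50, +0.3).
Solve a·Δx + b·Δy = Δh: det = 105·(-50) − 160·175 = -33250.
∂h/∂x = [(+0.7)·(-50) − (+0.3)·175] / -33250 = +0.002632
∂h/∂y = [105·(+0.3) − 160·(+0.7)] / -33250 = +0.002421
|∇h| = √(0.002632² + 0.002421²) = 0.003576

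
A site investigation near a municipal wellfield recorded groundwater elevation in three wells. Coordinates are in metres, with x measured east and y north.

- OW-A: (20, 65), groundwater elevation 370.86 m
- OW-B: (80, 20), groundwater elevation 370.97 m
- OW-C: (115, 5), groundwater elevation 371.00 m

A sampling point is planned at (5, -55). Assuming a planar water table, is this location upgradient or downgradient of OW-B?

upgradient

With h = a·x + b·y + c and OW-A as origin, the differences give:
  60·a + (-45)·b = +0.11
  95·a + (-60)·b = +0.14
Eliminate b (×(-60) and ×(-45), subtract): 675·a = -0.300 → a = ∂h/∂x = -0.0004444
Back-substitute: b = ∂h/∂y = -0.003037.
Head at (5, -55) = 370.86 + (-0.0004444)·(-15) + (-0.003037)·(-120) = 371.23 m.
That is higher than the 370.97 m at OW-B, so the point is upgradient.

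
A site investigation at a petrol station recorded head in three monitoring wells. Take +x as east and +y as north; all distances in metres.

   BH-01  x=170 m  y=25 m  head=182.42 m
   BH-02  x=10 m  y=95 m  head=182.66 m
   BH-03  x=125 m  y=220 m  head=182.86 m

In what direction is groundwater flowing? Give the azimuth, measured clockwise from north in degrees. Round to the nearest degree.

165°

With h = a·x + b·y + c and BH-01 as origin, the differences give:
  (-160)·a + 70·b = +0.24
  (-45)·a + 195·b = +0.44
Eliminate b (×195 and ×70, subtract): -28050·a = 16.000 → a = ∂h/∂x = -0.0005704
Back-substitute: b = ∂h/∂y = +0.002125.
Flow direction (−∇h) has components (+0.0005704 E, -0.002125 N).
Azimuth = atan2(E, N) = atan2(+0.0005704, -0.002125) = 165.0° ≈ 165°.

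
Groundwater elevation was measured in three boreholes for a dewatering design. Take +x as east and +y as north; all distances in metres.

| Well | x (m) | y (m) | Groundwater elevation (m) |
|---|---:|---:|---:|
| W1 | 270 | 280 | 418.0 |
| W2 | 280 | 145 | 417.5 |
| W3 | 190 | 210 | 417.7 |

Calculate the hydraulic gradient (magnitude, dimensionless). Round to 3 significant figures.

0.00377

Differences from W1: to W2 (Δx, Δy, Δh) = (10, -135, -0.5); to W3 = (-80, -70, -0.3).
Determinant of the coordinate differences = 10·(-70) − (-80)·(-135) = -11500.
∂h/∂x = [(-0.5)·(-70) − (-0.3)·(-135)] / -11500 = +0.0004783
∂h/∂y = [10·(-0.3) − (-80)·(-0.5)] / -11500 = +0.003739
|∇h| = √(0.0004783² + 0.003739²) = 0.003769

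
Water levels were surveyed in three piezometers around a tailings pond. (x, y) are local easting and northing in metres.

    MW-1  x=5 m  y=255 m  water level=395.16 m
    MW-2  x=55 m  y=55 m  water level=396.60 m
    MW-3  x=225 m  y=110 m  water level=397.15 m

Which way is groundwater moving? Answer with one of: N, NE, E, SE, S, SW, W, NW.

NW

With h = a·x + b·y + c and MW-1 as origin, the differences give:
  50·a + (-200)·b = +1.44
  220·a + (-145)·b = +1.99
Eliminate b (×(-145) and ×(-200), subtract): 36750·a = 189.200 → a = ∂h/∂x = +0.005148
Back-substitute: b = ∂h/∂y = -0.005913.
Flow = −∇h = (-0.005148 east, +0.005913 north), which points northwest.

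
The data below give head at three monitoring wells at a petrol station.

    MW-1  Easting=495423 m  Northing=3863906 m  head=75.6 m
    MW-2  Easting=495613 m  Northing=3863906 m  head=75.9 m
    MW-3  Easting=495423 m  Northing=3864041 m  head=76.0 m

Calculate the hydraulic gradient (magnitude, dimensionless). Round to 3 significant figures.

∂h/∂x = (75.9 − 75.6) / (495613 − 495423) = +0.001579
∂h/∂y = (76.0 − 75.6) / (3864041 − 3863906) = +0.002963
|∇h| = √(0.001579² + 0.002963²) = 0.003357

0.00336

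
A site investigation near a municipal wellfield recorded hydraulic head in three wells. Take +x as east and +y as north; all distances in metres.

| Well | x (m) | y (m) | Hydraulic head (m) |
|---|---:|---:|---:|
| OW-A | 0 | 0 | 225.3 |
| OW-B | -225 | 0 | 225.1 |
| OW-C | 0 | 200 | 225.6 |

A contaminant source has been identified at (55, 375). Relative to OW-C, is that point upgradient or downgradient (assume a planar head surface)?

∂h/∂x = (225.1 − 225.3) / (-225 − 0) = +0.0008889
∂h/∂y = (225.6 − 225.3) / (200 − 0) = +0.001500
Head at (55, 375) = 225.3 + (+0.0008889)·(55) + (+0.001500)·(375) = 225.91 m.
That is higher than the 225.6 m at OW-C, so the point is upgradient.

upgradient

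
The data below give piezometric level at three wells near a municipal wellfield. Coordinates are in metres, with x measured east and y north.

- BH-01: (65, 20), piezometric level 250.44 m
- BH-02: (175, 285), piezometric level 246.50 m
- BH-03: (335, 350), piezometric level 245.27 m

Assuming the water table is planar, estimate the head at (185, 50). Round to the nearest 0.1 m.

249.8 m

With h = a·x + b·y + c and BH-01 as origin, the differences give:
  110·a + 265·b = -3.94
  270·a + 330·b = -5.17
Eliminate b (×330 and ×265, subtract): -35250·a = 69.850 → a = ∂h/∂x = -0.001982
Back-substitute: b = ∂h/∂y = -0.01405.
h(185, 50) = 250.44 + (-0.001982)·(120) + (-0.01405)·(30) = 250.44 -0.238 -0.421 = 249.781 m.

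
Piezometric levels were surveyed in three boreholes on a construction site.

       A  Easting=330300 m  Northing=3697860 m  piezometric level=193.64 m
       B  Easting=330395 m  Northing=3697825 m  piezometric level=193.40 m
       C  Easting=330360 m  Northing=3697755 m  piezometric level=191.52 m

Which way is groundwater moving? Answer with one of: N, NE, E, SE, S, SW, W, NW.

S

Taking A as reference: B−A = (95, -35, -0.24); C−A = (60, -105, -2.12).
Determinant of the coordinate differences = 95·(-105) − 60·(-35) = -7875.
∂h/∂x = [(-0.24)·(-105) − (-2.12)·(-35)] / -7875 = +0.006222
∂h/∂y = [95·(-2.12) − 60·(-0.24)] / -7875 = +0.02375
Flow = −∇h = (-0.006222 east, -0.02375 north), which points south.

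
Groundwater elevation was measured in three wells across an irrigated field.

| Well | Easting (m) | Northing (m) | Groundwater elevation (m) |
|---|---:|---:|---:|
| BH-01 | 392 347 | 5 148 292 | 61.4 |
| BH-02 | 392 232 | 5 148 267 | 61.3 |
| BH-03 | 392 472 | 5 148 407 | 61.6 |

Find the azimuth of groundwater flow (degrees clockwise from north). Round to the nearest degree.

212°

Taking BH-01 as reference: BH-02−BH-01 = (-115, -25, -0.1); BH-03−BH-01 = (125, 115, +0.2).
Determinant of the coordinate differences = (-115)·115 − 125·(-25) = -10100.
∂h/∂x = [(-0.1)·115 − (+0.2)·(-25)] / -10100 = +0.0006436
∂h/∂y = [(-115)·(+0.2) − 125·(-0.1)] / -10100 = +0.001040
Flow direction (−∇h) has components (-0.0006436 E, -0.001040 N).
Azimuth = atan2(E, N) = atan2(-0.0006436, -0.001040) = 211.8° ≈ 212°.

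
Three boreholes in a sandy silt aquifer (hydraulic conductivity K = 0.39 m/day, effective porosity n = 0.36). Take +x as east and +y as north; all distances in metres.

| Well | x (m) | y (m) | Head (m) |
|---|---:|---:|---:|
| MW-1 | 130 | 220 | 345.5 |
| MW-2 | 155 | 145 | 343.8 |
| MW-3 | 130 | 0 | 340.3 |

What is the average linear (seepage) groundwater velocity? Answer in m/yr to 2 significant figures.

9.4 m/yr

With h = a·x + b·y + c and MW-1 as origin, the differences give:
  25·a + (-75)·b = -1.7
  0·a + (-220)·b = -5.2
Eliminate b (×(-220) and ×(-75), subtract): -5500·a = -16.00 → a = ∂h/∂x = +0.002909
Back-substitute: b = ∂h/∂y = +0.02364.
|∇h| = √(0.002909² + 0.02364²) = 0.02382
Seepage velocity v = K·i/n = 0.39 × 0.02382 / 0.36 = 0.02581 m/day = 9.427 m/yr.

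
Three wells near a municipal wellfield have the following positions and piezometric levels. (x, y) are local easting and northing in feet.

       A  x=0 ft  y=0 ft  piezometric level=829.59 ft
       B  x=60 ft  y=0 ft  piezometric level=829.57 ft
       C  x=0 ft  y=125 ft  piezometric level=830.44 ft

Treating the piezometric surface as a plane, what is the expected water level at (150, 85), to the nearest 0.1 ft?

830.1 ft

∂h/∂x = (829.57 − 829.59) / (60 − 0) = -0.0003333
∂h/∂y = (830.44 − 829.59) / (125 − 0) = +0.006800
h(150, 85) = 829.59 + (-0.0003333)·(150) + (+0.006800)·(85) = 829.59 -0.050 +0.578 = 830.118 ft.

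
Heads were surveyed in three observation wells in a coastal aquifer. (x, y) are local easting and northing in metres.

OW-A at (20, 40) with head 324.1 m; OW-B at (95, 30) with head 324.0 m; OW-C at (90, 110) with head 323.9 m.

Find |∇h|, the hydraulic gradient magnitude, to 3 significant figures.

0.00202

Three-point gradient (reference OW-A): Δ to OW-B = (75, -10, -0.1), Δ to OW-C = (70, 70, -0.2).
∂h/∂x = -0.001513, ∂h/∂y = -0.001345 (det = 5950).
|∇h| = √(-0.001513² + -0.001345²) = 0.002024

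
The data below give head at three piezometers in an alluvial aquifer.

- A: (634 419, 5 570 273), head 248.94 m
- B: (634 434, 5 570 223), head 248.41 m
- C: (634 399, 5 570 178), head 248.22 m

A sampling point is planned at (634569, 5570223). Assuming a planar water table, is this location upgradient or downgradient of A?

downgradient

Taking A as reference: B−A = (15, -50, -0.53); C−A = (-20, -95, -0.72).
Determinant of the coordinate differences = 15·(-95) − (-20)·(-50) = -2425.
∂h/∂x = [(-0.53)·(-95) − (-0.72)·(-50)] / -2425 = -0.005918
∂h/∂y = [15·(-0.72) − (-20)·(-0.53)] / -2425 = +0.008825
Head at (634569, 5570223) = 248.94 + (-0.005918)·(150) + (+0.008825)·(-50) = 247.61 m.
That is lower than the 248.94 m at A, so the point is downgradient.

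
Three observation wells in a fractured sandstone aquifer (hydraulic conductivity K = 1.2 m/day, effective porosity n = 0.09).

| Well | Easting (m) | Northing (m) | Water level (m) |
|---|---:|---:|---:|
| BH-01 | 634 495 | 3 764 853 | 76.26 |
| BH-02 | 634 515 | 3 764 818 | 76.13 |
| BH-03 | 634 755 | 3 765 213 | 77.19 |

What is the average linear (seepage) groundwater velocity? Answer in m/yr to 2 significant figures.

16 m/yr

With h = a·x + b·y + c and BH-01 as origin, the differences give:
  20·a + (-35)·b = -0.13
  260·a + 360·b = +0.93
Eliminate b (×360 and ×(-35), subtract): 16300·a = -14.250 → a = ∂h/∂x = -0.0008742
Back-substitute: b = ∂h/∂y = +0.003215.
|∇h| = √(-0.0008742² + 0.003215²) = 0.003332
Seepage velocity v = K·i/n = 1.2 × 0.003332 / 0.09 = 0.04443 m/day = 16.23 m/yr.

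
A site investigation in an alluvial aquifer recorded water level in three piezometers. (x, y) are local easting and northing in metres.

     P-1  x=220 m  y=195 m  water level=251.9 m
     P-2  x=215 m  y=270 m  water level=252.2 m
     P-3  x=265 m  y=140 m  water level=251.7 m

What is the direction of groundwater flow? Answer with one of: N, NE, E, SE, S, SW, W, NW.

S

With h = a·x + b·y + c and P-1 as origin, the differences give:
  (-5)·a + 75·b = +0.3
  45·a + (-55)·b = -0.2
Eliminate b (×(-55) and ×75, subtract): -3100·a = -1.50 → a = ∂h/∂x = +0.0004839
Back-substitute: b = ∂h/∂y = +0.004032.
Flow = −∇h = (-0.0004839 east, -0.004032 north), which points south.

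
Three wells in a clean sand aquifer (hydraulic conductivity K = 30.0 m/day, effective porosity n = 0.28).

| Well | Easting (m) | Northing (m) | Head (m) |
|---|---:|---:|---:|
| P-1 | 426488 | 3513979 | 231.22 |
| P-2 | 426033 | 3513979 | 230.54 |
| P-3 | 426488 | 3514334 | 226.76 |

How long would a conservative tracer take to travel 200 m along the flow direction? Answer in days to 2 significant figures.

150 days

∂h/∂x = (230.54 − 231.22) / (426033 − 426488) = +0.001495
∂h/∂y = (226.76 − 231.22) / (3514334 − 3513979) = -0.01256
|∇h| = √(0.001495² + -0.01256²) = 0.01265
Seepage velocity v = K·i/n = 30.0 × 0.01265 / 0.28 = 1.355 m/day.
t = 200 / 1.355 = 147.6 days.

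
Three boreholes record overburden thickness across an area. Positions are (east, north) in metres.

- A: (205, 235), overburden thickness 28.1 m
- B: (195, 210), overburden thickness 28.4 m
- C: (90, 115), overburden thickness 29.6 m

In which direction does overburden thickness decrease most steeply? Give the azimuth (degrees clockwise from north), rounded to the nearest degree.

Differences from A: to B (Δx, Δy, Δh) = (-10, -25, +0.3); to C = (-115, -120, +1.5).
Solve a·Δx + b·Δy = Δd: det = (-10)·(-120) − (-115)·(-25) = -1675.
∂d/∂x = [(+0.3)·(-120) − (+1.5)·(-25)] / -1675 = -0.0008955
∂d/∂y = [(-10)·(+1.5) − (-115)·(+0.3)] / -1675 = -0.01164
Steepest decrease is along −∇f: components (+0.0008955 E, +0.01164 N).
Azimuth = atan2(+0.0008955, +0.01164) = 4.4° ≈ 004°.

004°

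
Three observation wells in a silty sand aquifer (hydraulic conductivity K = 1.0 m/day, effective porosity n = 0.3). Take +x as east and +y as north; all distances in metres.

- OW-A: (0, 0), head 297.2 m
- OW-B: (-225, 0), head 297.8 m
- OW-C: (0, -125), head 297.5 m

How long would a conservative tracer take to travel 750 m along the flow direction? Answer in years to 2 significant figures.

170 years

∂h/∂x = (297.8 − 297.2) / (-225 − 0) = -0.002667
∂h/∂y = (297.5 − 297.2) / (-125 − 0) = -0.002400
|∇h| = √(-0.002667² + -0.002400²) = 0.003588
Seepage velocity v = K·i/n = 1.0 × 0.003588 / 0.3 = 0.01196 m/day.
t = 750 / 0.01196 = 6.271e+04 days = 172 years.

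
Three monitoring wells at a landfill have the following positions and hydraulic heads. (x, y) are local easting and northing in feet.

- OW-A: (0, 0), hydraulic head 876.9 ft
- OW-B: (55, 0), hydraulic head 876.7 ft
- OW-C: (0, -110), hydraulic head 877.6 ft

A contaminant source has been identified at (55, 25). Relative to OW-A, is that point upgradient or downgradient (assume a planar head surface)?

∂h/∂x = (876.7 − 876.9) / (55 − 0) = -0.003636
∂h/∂y = (877.6 − 876.9) / (-110 − 0) = -0.006364
Head at (55, 25) = 876.9 + (-0.003636)·(55) + (-0.006364)·(25) = 876.54 ft.
That is lower than the 876.9 ft at OW-A, so the point is downgradient.

downgradient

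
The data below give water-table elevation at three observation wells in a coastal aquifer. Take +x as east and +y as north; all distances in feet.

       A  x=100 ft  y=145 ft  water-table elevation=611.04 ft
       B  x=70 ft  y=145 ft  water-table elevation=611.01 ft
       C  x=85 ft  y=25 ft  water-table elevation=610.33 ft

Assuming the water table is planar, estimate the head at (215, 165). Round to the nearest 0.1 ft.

611.3 ft

With h = a·x + b·y + c and A as origin, the differences give:
  (-30)·a + 0·b = -0.03
  (-15)·a + (-120)·b = -0.71
Eliminate b (×(-120) and ×0, subtract): 3600·a = 3.600 → a = ∂h/∂x = +0.0010000
Back-substitute: b = ∂h/∂y = +0.005792.
h(215, 165) = 611.04 + (+0.0010000)·(115) + (+0.005792)·(20) = 611.04 +0.115 +0.116 = 611.271 ft.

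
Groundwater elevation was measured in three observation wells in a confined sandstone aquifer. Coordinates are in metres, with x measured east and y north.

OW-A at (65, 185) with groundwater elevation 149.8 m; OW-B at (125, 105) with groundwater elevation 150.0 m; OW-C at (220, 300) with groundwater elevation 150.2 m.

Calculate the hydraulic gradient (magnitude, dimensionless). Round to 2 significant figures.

With h = a·x + b·y + c and OW-A as origin, the differences give:
  60·a + (-80)·b = +0.2
  155·a + 115·b = +0.4
Eliminate b (×115 and ×(-80), subtract): 19300·a = 55.00 → a = ∂h/∂x = +0.002850
Back-substitute: b = ∂h/∂y = -0.0003627.
|∇h| = √(0.002850² + -0.0003627²) = 0.002873

0.0029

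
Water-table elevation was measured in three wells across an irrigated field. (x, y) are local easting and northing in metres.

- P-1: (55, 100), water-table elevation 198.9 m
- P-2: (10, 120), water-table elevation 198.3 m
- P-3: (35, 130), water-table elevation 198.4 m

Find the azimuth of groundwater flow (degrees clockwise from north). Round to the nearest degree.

323°

Taking P-1 as reference: P-2−P-1 = (-45, 20, -0.6); P-3−P-1 = (-20, 30, -0.5).
Solve a·Δx + b·Δy = Δh: det = (-45)·30 − (-20)·20 = -950.
∂h/∂x = [(-0.6)·30 − (-0.5)·20] / -950 = +0.008421
∂h/∂y = [(-45)·(-0.5) − (-20)·(-0.6)] / -950 = -0.01105
Flow direction (−∇h) has components (-0.008421 E, +0.01105 N).
Azimuth = atan2(E, N) = atan2(-0.008421, +0.01105) = 322.7° ≈ 323°.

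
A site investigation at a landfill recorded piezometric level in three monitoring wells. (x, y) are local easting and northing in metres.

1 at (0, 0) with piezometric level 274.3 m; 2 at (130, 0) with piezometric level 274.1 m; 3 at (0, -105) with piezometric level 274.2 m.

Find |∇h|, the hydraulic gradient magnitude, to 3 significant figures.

∂h/∂x = (274.1 − 274.3) / (130 − 0) = -0.001538
∂h/∂y = (274.2 − 274.3) / (-105 − 0) = +0.0009524
|∇h| = √(-0.001538² + 0.0009524²) = 0.001809

0.00181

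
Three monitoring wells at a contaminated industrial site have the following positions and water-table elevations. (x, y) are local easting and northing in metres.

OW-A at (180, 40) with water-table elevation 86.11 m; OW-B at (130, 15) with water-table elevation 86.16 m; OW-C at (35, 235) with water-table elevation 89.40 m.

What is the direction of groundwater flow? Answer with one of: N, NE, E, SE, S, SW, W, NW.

With h = a·x + b·y + c and OW-A as origin, the differences give:
  (-50)·a + (-25)·b = +0.05
  (-145)·a + 195·b = +3.29
Eliminate b (×195 and ×(-25), subtract): -13375·a = 92.000 → a = ∂h/∂x = -0.006879
Back-substitute: b = ∂h/∂y = +0.01176.
Flow = −∇h = (+0.006879 east, -0.01176 north), which points southeast.

SE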